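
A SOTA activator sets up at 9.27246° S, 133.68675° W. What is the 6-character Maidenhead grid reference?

CI30dr

Add 180° to longitude and 90° to latitude: 46.3133, 80.7275.
Field (20°×10°, letters A–R): 46.3133/20 → 2 → C, 80.7275/10 → 8 → I; chars CI.
Square (2°×1°, digits 0–9): 6.3133/2 → 3, 0.7275/1 → 0; chars 30.
Subsquare (5′×2.5′, letters a–x): 0.3133/0.0833333 → 3 → d, 0.7275/0.0416667 → 17 → r; chars dr.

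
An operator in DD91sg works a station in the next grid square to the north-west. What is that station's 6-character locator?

DD91rh

Longitude subsquare s = 18; −1 → 17 = r.
Latitude subsquare g = 6; +1 → 7 = h.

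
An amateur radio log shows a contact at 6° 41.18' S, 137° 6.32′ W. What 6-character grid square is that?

CI13kh

Add 180° to longitude and 90° to latitude: 42.8947, 83.3137.
Field: 42.8947/20 → 2 → C, 83.3137/10 → 8 → I; chars CI.
Square: 2.8947/2 → 1, 3.3137/1 → 3; chars 13.
Subsquare: 0.8947/0.0833333 → 10 → k, 0.3137/0.0416667 → 7 → h; chars kh.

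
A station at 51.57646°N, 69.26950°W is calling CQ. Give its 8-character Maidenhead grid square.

Offset from 180°W / 90°S: lon 110.73050°, lat 141.57646°.
Field: lon ⌊110.73050/20⌋ = 5 → F; lat ⌊141.57646/10⌋ = 14 → O.
Square: lon ⌊10.73050/2⌋ = 5; lat ⌊1.57646/1⌋ = 1.
Subsquare: lon ⌊0.73050/0.0833333⌋ = 8 → i; lat ⌊0.57646/0.0416667⌋ = 13 → n.
Extended square: lon ⌊0.06383/0.00833333⌋ = 7; lat ⌊0.03479/0.00416667⌋ = 8.

FO51in78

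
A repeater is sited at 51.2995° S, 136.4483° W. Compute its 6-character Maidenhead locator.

CD18sq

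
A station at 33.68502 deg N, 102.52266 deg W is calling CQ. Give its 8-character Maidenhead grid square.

DM83rq74

Shift to the Maidenhead origin (180°W, 90°S): lon 77.47734, lat 123.68502.
Field: 77.47734/20 → 3 → D, 123.68502/10 → 12 → M; chars DM.
Square: 17.47734/2 → 8, 3.68502/1 → 3; chars 83.
Subsquare: 1.47734/0.0833333 → 17 → r, 0.68502/0.0416667 → 16 → q; chars rq.
Extended square: 0.06067/0.00833333 → 7, 0.01835/0.00416667 → 4; chars 74.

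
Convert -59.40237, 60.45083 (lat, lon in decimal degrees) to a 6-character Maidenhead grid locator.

MD00fo

Offset from 180°W / 90°S: lon 240.4508°, lat 30.5976°.
Field: 240.4508/20 → 12 → M, 30.5976/10 → 3 → D; chars MD.
Square: 0.4508/2 → 0, 0.5976/1 → 0; chars 00.
Subsquare: 0.4508/0.0833333 → 5 → f, 0.5976/0.0416667 → 14 → o; chars fo.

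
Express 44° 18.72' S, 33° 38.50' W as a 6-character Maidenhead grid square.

HE35eq

Shift to the Maidenhead origin (180°W, 90°S): lon 146.3583, lat 45.6880.
Field: lon ⌊146.3583/20⌋ = 7 → H; lat ⌊45.6880/10⌋ = 4 → E.
Square: lon ⌊6.3583/2⌋ = 3; lat ⌊5.6880/1⌋ = 5.
Subsquare: lon ⌊0.3583/0.0833333⌋ = 4 → e; lat ⌊0.6880/0.0416667⌋ = 16 → q.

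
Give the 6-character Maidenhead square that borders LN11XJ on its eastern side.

Longitude subsquare x = 23; +1 → 24, wraps to 0 = a, carry into square.
Longitude square 1; +1 → 2.
The latitude characters are unchanged.

LN21aj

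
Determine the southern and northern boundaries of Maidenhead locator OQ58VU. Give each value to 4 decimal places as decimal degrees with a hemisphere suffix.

Field O=14, Q=16: +14·20° lon, +16·10° lat → SW at lon 100°, lat 70°.
Square 5, 8: +5·2° lon, +8·1° lat → SW at lon 110°, lat 78°.
Subsquare v=21, u=20: +21·0.0833333° lon, +20·0.0416667° lat → SW at lon 111.75°, lat 78.8333°.
Cell spans 0.0833333° lon × 0.0416667° lat.
south 78.8333° N, north 78.8750° N.

78.8333° N, 78.8750° N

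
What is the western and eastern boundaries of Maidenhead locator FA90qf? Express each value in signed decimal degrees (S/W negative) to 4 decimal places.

-60.6667, -60.5833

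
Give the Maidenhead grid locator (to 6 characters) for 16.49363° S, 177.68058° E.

RH83um

Add 180° to longitude and 90° to latitude: 357.6806, 73.5064.
Field: 357.6806/20 → 17 → R, 73.5064/10 → 7 → H; chars RH.
Square: 17.6806/2 → 8, 3.5064/1 → 3; chars 83.
Subsquare: 1.6806/0.0833333 → 20 → u, 0.5064/0.0416667 → 12 → m; chars um.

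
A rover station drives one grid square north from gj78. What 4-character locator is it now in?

GJ79

Latitude square 8; +1 → 9.
The longitude characters are unchanged.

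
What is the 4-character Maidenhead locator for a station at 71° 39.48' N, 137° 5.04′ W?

CQ11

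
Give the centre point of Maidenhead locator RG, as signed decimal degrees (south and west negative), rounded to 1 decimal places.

-25.0, 170.0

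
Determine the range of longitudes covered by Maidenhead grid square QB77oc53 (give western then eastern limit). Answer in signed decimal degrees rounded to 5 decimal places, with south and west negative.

Field Q=16, B=1: +16·20° lon, +1·10° lat → SW at lon 140°, lat -80°.
Square 7, 7: +7·2° lon, +7·1° lat → SW at lon 154°, lat -73°.
Subsquare o=14, c=2: +14·0.0833333° lon, +2·0.0416667° lat → SW at lon 155.167°, lat -72.9167°.
Extended square 5, 3: +5·0.00833333° lon, +3·0.00416667° lat → SW at lon 155.208°, lat -72.9042°.
Cell spans 0.00833333° lon × 0.00416667° lat.
west 155.20833, east 155.21667.

155.20833, 155.21667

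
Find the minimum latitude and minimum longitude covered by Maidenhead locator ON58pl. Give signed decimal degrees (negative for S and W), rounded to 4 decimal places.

Field O=14, N=13: +14·20° lon, +13·10° lat → SW at lon 100°, lat 40°.
Square 5, 8: +5·2° lon, +8·1° lat → SW at lon 110°, lat 48°.
Subsquare p=15, l=11: +15·0.0833333° lon, +11·0.0416667° lat → SW at lon 111.25°, lat 48.4583°.
latitude 48.4583, longitude 111.2500.

48.4583, 111.2500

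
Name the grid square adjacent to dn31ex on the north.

DN32ea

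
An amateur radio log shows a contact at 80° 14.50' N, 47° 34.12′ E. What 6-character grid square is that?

LR30sf

Shift to the Maidenhead origin (180°W, 90°S): lon 227.5687, lat 170.2417.
Field: 227.5687/20 → 11 → L, 170.2417/10 → 17 → R; chars LR.
Square: 7.5687/2 → 3, 0.2417/1 → 0; chars 30.
Subsquare: 1.5687/0.0833333 → 18 → s, 0.2417/0.0416667 → 5 → f; chars sf.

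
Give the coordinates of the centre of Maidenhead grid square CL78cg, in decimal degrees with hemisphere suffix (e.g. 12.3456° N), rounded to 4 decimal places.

Field C=2, L=11: +2·20° lon, +11·10° lat → SW at lon -140°, lat 20°.
Square 7, 8: +7·2° lon, +8·1° lat → SW at lon -126°, lat 28°.
Subsquare c=2, g=6: +2·0.0833333° lon, +6·0.0416667° lat → SW at lon -125.833°, lat 28.25°.
Cell spans 0.0833333° lon × 0.0416667° lat. Centre is SW corner plus half of each.
latitude 28.2708° N, longitude 125.7917° W.

28.2708° N, 125.7917° W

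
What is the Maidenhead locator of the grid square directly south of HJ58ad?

HJ58ac

Latitude subsquare d = 3; −1 → 2 = c.
The longitude characters are unchanged.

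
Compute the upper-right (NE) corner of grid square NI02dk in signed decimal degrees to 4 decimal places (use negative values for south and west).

Field N=13, I=8: +13·20° lon, +8·10° lat → SW at lon 80°, lat -10°.
Square 0, 2: +0·2° lon, +2·1° lat → SW at lon 80°, lat -8°.
Subsquare d=3, k=10: +3·0.0833333° lon, +10·0.0416667° lat → SW at lon 80.25°, lat -7.58333°.
Cell spans 0.0833333° lon × 0.0416667° lat. NE corner is SW corner plus one full cell.
latitude -7.5417, longitude 80.3333.

-7.5417, 80.3333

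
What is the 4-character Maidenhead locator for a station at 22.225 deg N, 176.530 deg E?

RL82

Shift to the Maidenhead origin (180°W, 90°S): lon 356.53, lat 112.22.
Field: 356.53/20 → 17 → R, 112.22/10 → 11 → L; chars RL.
Square: 16.53/2 → 8, 2.22/1 → 2; chars 82.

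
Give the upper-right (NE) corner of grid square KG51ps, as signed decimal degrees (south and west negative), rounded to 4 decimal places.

Field K=10, G=6: +10·20° lon, +6·10° lat → SW at lon 20°, lat -30°.
Square 5, 1: +5·2° lon, +1·1° lat → SW at lon 30°, lat -29°.
Subsquare p=15, s=18: +15·0.0833333° lon, +18·0.0416667° lat → SW at lon 31.25°, lat -28.25°.
Cell spans 0.0833333° lon × 0.0416667° lat. NE corner is SW corner plus one full cell.
latitude -28.2083, longitude 31.3333.

-28.2083, 31.3333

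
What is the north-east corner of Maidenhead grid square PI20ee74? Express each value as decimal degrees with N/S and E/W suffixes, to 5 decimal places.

Field P=15, I=8: +15·20° lon, +8·10° lat → SW at lon 120°, lat -10°.
Square 2, 0: +2·2° lon, +0·1° lat → SW at lon 124°, lat -10°.
Subsquare e=4, e=4: +4·0.0833333° lon, +4·0.0416667° lat → SW at lon 124.333°, lat -9.83333°.
Extended square 7, 4: +7·0.00833333° lon, +4·0.00416667° lat → SW at lon 124.392°, lat -9.81667°.
Cell spans 0.00833333° lon × 0.00416667° lat. NE corner is SW corner plus one full cell.
latitude 9.81250° S, longitude 124.40000° E.

9.81250° S, 124.40000° E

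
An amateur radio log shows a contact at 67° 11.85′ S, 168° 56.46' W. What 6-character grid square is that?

AC52mt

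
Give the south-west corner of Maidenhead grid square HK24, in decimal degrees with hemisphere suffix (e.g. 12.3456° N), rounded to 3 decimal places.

14.000° N, 36.000° W

Field H=7, K=10: +7·20° lon, +10·10° lat → SW at lon -40°, lat 10°.
Square 2, 4: +2·2° lon, +4·1° lat → SW at lon -36°, lat 14°.
latitude 14.000° N, longitude 36.000° W.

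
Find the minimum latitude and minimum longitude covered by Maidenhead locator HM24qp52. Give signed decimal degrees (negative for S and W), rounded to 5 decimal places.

34.63333, -34.62500

Field H=7, M=12: +7·20° lon, +12·10° lat → SW at lon -40°, lat 30°.
Square 2, 4: +2·2° lon, +4·1° lat → SW at lon -36°, lat 34°.
Subsquare q=16, p=15: +16·0.0833333° lon, +15·0.0416667° lat → SW at lon -34.6667°, lat 34.625°.
Extended square 5, 2: +5·0.00833333° lon, +2·0.00416667° lat → SW at lon -34.625°, lat 34.6333°.
latitude 34.63333, longitude -34.62500.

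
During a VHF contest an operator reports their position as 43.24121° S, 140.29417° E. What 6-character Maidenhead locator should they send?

QE06ds

Offset from 180°W / 90°S: lon 320.2942°, lat 46.7588°.
Field: lon ⌊320.2942/20⌋ = 16 → Q; lat ⌊46.7588/10⌋ = 4 → E.
Square: lon ⌊0.2942/2⌋ = 0; lat ⌊6.7588/1⌋ = 6.
Subsquare: lon ⌊0.2942/0.0833333⌋ = 3 → d; lat ⌊0.7588/0.0416667⌋ = 18 → s.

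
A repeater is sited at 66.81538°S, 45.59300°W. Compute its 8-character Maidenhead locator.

Offset from 180°W / 90°S: lon 134.40700°, lat 23.18462°.
Field: lon ⌊134.40700/20⌋ = 6 → G; lat ⌊23.18462/10⌋ = 2 → C.
Square: lon ⌊14.40700/2⌋ = 7; lat ⌊3.18462/1⌋ = 3.
Subsquare: lon ⌊0.40700/0.0833333⌋ = 4 → e; lat ⌊0.18462/0.0416667⌋ = 4 → e.
Extended square: lon ⌊0.07367/0.00833333⌋ = 8; lat ⌊0.01795/0.00416667⌋ = 4.

GC73ee84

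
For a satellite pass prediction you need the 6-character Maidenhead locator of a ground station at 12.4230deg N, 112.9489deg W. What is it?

Add 180° to longitude and 90° to latitude: 67.0511, 102.4230.
Field (20°×10°, letters A–R): lon ⌊67.0511/20⌋ = 3 → D; lat ⌊102.4230/10⌋ = 10 → K.
Square (2°×1°, digits 0–9): lon ⌊7.0511/2⌋ = 3; lat ⌊2.4230/1⌋ = 2.
Subsquare (5′×2.5′, letters a–x): lon ⌊1.0511/0.0833333⌋ = 12 → m; lat ⌊0.4230/0.0416667⌋ = 10 → k.

DK32mk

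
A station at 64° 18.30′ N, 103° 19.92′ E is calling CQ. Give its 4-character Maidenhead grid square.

Offset from 180°W / 90°S: lon 283.33°, lat 154.31°.
Field: 283.33/20 → 14 → O, 154.31/10 → 15 → P; chars OP.
Square: 3.33/2 → 1, 4.31/1 → 4; chars 14.

OP14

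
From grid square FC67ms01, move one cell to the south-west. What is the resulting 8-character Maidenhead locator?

FC67ls90

Longitude extended square 0; −1 → -1, wraps to 9, carry into subsquare.
Longitude subsquare m = 12; −1 → 11 = l.
Latitude extended square 1; −1 → 0.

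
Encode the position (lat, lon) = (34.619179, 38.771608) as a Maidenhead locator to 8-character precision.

KM94jo28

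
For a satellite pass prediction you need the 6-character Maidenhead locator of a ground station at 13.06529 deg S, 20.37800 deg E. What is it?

Add 180° to longitude and 90° to latitude: 200.3780, 76.9347.
Field: lon ⌊200.3780/20⌋ = 10 → K; lat ⌊76.9347/10⌋ = 7 → H.
Square: lon ⌊0.3780/2⌋ = 0; lat ⌊6.9347/1⌋ = 6.
Subsquare: lon ⌊0.3780/0.0833333⌋ = 4 → e; lat ⌊0.9347/0.0416667⌋ = 22 → w.

KH06ew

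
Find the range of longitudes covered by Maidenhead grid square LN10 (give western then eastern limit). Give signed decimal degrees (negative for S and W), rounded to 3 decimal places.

42.000, 44.000

Field L=11, N=13: +11·20° lon, +13·10° lat → SW at lon 40°, lat 40°.
Square 1, 0: +1·2° lon, +0·1° lat → SW at lon 42°, lat 40°.
Cell spans 2° lon × 1° lat.
west 42.000, east 44.000.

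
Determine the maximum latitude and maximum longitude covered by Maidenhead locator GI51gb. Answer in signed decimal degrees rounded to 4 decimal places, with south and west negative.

-8.9167, -49.4167

Field G=6, I=8: +6·20° lon, +8·10° lat → SW at lon -60°, lat -10°.
Square 5, 1: +5·2° lon, +1·1° lat → SW at lon -50°, lat -9°.
Subsquare g=6, b=1: +6·0.0833333° lon, +1·0.0416667° lat → SW at lon -49.5°, lat -8.95833°.
Cell spans 0.0833333° lon × 0.0416667° lat. NE corner is SW corner plus one full cell.
latitude -8.9167, longitude -49.4167.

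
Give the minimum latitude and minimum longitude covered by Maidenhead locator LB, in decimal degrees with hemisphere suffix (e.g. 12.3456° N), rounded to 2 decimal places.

80.00° S, 40.00° E

Field L=11, B=1: +11·20° lon, +1·10° lat → SW at lon 40°, lat -80°.
latitude 80.00° S, longitude 40.00° E.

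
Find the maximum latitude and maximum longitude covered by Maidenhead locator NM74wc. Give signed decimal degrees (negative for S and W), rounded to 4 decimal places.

34.1250, 95.9167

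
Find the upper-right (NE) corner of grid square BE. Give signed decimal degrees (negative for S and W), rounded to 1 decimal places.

-40.0, -140.0

Field B=1, E=4: +1·20° lon, +4·10° lat → SW at lon -160°, lat -50°.
Cell spans 20° lon × 10° lat. NE corner is SW corner plus one full cell.
latitude -40.0, longitude -140.0.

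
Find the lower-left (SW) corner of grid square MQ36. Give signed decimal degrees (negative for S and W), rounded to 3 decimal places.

Field M=12, Q=16: +12·20° lon, +16·10° lat → SW at lon 60°, lat 70°.
Square 3, 6: +3·2° lon, +6·1° lat → SW at lon 66°, lat 76°.
latitude 76.000, longitude 66.000.

76.000, 66.000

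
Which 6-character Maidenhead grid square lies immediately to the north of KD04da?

KD04db

Latitude subsquare a = 0; +1 → 1 = b.
The longitude characters are unchanged.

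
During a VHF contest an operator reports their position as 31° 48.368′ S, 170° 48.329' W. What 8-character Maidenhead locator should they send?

AF48oe36

Add 180° to longitude and 90° to latitude: 9.19452, 58.19387.
Field: lon ⌊9.19452/20⌋ = 0 → A; lat ⌊58.19387/10⌋ = 5 → F.
Square: lon ⌊9.19452/2⌋ = 4; lat ⌊8.19387/1⌋ = 8.
Subsquare: lon ⌊1.19452/0.0833333⌋ = 14 → o; lat ⌊0.19387/0.0416667⌋ = 4 → e.
Extended square: lon ⌊0.02785/0.00833333⌋ = 3; lat ⌊0.02720/0.00416667⌋ = 6.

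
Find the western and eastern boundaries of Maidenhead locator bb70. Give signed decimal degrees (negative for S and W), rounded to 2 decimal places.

-146.00, -144.00

Field B=1, B=1: +1·20° lon, +1·10° lat → SW at lon -160°, lat -80°.
Square 7, 0: +7·2° lon, +0·1° lat → SW at lon -146°, lat -80°.
Cell spans 2° lon × 1° lat.
west -146.00, east -144.00.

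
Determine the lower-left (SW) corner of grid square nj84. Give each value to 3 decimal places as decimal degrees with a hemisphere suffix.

4.000° N, 96.000° E

Field N=13, J=9: +13·20° lon, +9·10° lat → SW at lon 80°, lat 0°.
Square 8, 4: +8·2° lon, +4·1° lat → SW at lon 96°, lat 4°.
latitude 4.000° N, longitude 96.000° E.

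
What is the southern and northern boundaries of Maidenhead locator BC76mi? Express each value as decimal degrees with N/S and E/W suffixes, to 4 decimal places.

63.6667° S, 63.6250° S

Field B=1, C=2: +1·20° lon, +2·10° lat → SW at lon -160°, lat -70°.
Square 7, 6: +7·2° lon, +6·1° lat → SW at lon -146°, lat -64°.
Subsquare m=12, i=8: +12·0.0833333° lon, +8·0.0416667° lat → SW at lon -145°, lat -63.6667°.
Cell spans 0.0833333° lon × 0.0416667° lat.
south 63.6667° S, north 63.6250° S.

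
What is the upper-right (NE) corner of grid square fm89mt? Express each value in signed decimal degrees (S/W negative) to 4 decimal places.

39.8333, -62.9167

Field F=5, M=12: +5·20° lon, +12·10° lat → SW at lon -80°, lat 30°.
Square 8, 9: +8·2° lon, +9·1° lat → SW at lon -64°, lat 39°.
Subsquare m=12, t=19: +12·0.0833333° lon, +19·0.0416667° lat → SW at lon -63°, lat 39.7917°.
Cell spans 0.0833333° lon × 0.0416667° lat. NE corner is SW corner plus one full cell.
latitude 39.8333, longitude -62.9167.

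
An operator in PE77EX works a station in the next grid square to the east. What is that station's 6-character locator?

Longitude subsquare e = 4; +1 → 5 = f.
The latitude characters are unchanged.

PE77fx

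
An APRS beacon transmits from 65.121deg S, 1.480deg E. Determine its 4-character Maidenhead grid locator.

JC04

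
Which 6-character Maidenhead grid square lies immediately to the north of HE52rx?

Latitude subsquare x = 23; +1 → 24, wraps to 0 = a, carry into square.
Latitude square 2; +1 → 3.
The longitude characters are unchanged.

HE53ra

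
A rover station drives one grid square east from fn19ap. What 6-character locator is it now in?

FN19bp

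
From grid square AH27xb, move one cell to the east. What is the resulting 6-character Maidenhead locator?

AH37ab

Longitude subsquare x = 23; +1 → 24, wraps to 0 = a, carry into square.
Longitude square 2; +1 → 3.
The latitude characters are unchanged.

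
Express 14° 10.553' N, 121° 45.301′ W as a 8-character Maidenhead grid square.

CK94ce92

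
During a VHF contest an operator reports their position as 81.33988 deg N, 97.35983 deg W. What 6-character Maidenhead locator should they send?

ER11hi

Shift to the Maidenhead origin (180°W, 90°S): lon 82.6402, lat 171.3399.
Field: lon ⌊82.6402/20⌋ = 4 → E; lat ⌊171.3399/10⌋ = 17 → R.
Square: lon ⌊2.6402/2⌋ = 1; lat ⌊1.3399/1⌋ = 1.
Subsquare: lon ⌊0.6402/0.0833333⌋ = 7 → h; lat ⌊0.3399/0.0416667⌋ = 8 → i.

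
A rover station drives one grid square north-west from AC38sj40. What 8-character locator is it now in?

AC38sj31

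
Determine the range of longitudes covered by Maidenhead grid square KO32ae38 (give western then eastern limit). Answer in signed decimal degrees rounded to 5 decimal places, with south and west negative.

26.02500, 26.03333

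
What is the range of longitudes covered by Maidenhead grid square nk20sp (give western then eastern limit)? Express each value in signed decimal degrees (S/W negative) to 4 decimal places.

Field N=13, K=10: +13·20° lon, +10·10° lat → SW at lon 80°, lat 10°.
Square 2, 0: +2·2° lon, +0·1° lat → SW at lon 84°, lat 10°.
Subsquare s=18, p=15: +18·0.0833333° lon, +15·0.0416667° lat → SW at lon 85.5°, lat 10.625°.
Cell spans 0.0833333° lon × 0.0416667° lat.
west 85.5000, east 85.5833.

85.5000, 85.5833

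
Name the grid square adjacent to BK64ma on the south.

Latitude subsquare a = 0; −1 → -1, wraps to 23 = x, carry into square.
Latitude square 4; −1 → 3.
The longitude characters are unchanged.

BK63mx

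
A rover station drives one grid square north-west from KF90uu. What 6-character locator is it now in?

KF90tv

Longitude subsquare u = 20; −1 → 19 = t.
Latitude subsquare u = 20; +1 → 21 = v.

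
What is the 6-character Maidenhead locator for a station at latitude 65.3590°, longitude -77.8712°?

FP15bi

Shift to the Maidenhead origin (180°W, 90°S): lon 102.1288, lat 155.3590.
Field (20°×10°, letters A–R): lon ⌊102.1288/20⌋ = 5 → F; lat ⌊155.3590/10⌋ = 15 → P.
Square (2°×1°, digits 0–9): lon ⌊2.1288/2⌋ = 1; lat ⌊5.3590/1⌋ = 5.
Subsquare (5′×2.5′, letters a–x): lon ⌊0.1288/0.0833333⌋ = 1 → b; lat ⌊0.3590/0.0416667⌋ = 8 → i.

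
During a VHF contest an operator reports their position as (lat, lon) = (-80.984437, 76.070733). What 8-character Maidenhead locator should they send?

Offset from 180°W / 90°S: lon 256.07073°, lat 9.01556°.
Field: 256.07073/20 → 12 → M, 9.01556/10 → 0 → A; chars MA.
Square: 16.07073/2 → 8, 9.01556/1 → 9; chars 89.
Subsquare: 0.07073/0.0833333 → 0 → a, 0.01556/0.0416667 → 0 → a; chars aa.
Extended square: 0.07073/0.00833333 → 8, 0.01556/0.00416667 → 3; chars 83.

MA89aa83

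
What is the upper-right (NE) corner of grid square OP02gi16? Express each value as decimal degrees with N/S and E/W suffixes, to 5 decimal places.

Field O=14, P=15: +14·20° lon, +15·10° lat → SW at lon 100°, lat 60°.
Square 0, 2: +0·2° lon, +2·1° lat → SW at lon 100°, lat 62°.
Subsquare g=6, i=8: +6·0.0833333° lon, +8·0.0416667° lat → SW at lon 100.5°, lat 62.3333°.
Extended square 1, 6: +1·0.00833333° lon, +6·0.00416667° lat → SW at lon 100.508°, lat 62.3583°.
Cell spans 0.00833333° lon × 0.00416667° lat. NE corner is SW corner plus one full cell.
latitude 62.36250° N, longitude 100.51667° E.

62.36250° N, 100.51667° E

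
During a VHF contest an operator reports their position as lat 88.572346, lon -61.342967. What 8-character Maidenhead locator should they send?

Offset from 180°W / 90°S: lon 118.65703°, lat 178.57235°.
Field: 118.65703/20 → 5 → F, 178.57235/10 → 17 → R; chars FR.
Square: 18.65703/2 → 9, 8.57235/1 → 8; chars 98.
Subsquare: 0.65703/0.0833333 → 7 → h, 0.57235/0.0416667 → 13 → n; chars hn.
Extended square: 0.07370/0.00833333 → 8, 0.03068/0.00416667 → 7; chars 87.

FR98hn87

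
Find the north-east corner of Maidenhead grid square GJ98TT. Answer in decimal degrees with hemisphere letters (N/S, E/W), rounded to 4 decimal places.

8.8333° N, 40.3333° W

Field G=6, J=9: +6·20° lon, +9·10° lat → SW at lon -60°, lat 0°.
Square 9, 8: +9·2° lon, +8·1° lat → SW at lon -42°, lat 8°.
Subsquare t=19, t=19: +19·0.0833333° lon, +19·0.0416667° lat → SW at lon -40.4167°, lat 8.79167°.
Cell spans 0.0833333° lon × 0.0416667° lat. NE corner is SW corner plus one full cell.
latitude 8.8333° N, longitude 40.3333° W.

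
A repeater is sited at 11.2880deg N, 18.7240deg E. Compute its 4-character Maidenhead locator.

JK91

Add 180° to longitude and 90° to latitude: 198.72, 101.29.
Field (20°×10°, letters A–R): 198.72/20 → 9 → J, 101.29/10 → 10 → K; chars JK.
Square (2°×1°, digits 0–9): 18.72/2 → 9, 1.29/1 → 1; chars 91.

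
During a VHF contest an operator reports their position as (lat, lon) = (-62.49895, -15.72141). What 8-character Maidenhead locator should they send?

Offset from 180°W / 90°S: lon 164.27859°, lat 27.50105°.
Field: lon ⌊164.27859/20⌋ = 8 → I; lat ⌊27.50105/10⌋ = 2 → C.
Square: lon ⌊4.27859/2⌋ = 2; lat ⌊7.50105/1⌋ = 7.
Subsquare: lon ⌊0.27859/0.0833333⌋ = 3 → d; lat ⌊0.50105/0.0416667⌋ = 12 → m.
Extended square: lon ⌊0.02859/0.00833333⌋ = 3; lat ⌊0.00105/0.00416667⌋ = 0.

IC27dm30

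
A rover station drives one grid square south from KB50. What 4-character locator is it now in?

KA59

Latitude square 0; −1 → -1, wraps to 9, carry into field.
Latitude field B = 1; −1 → 0 = A.
The longitude characters are unchanged.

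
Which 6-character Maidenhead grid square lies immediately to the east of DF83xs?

DF93as

Longitude subsquare x = 23; +1 → 24, wraps to 0 = a, carry into square.
Longitude square 8; +1 → 9.
The latitude characters are unchanged.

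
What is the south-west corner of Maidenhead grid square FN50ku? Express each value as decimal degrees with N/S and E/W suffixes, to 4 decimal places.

Field F=5, N=13: +5·20° lon, +13·10° lat → SW at lon -80°, lat 40°.
Square 5, 0: +5·2° lon, +0·1° lat → SW at lon -70°, lat 40°.
Subsquare k=10, u=20: +10·0.0833333° lon, +20·0.0416667° lat → SW at lon -69.1667°, lat 40.8333°.
latitude 40.8333° N, longitude 69.1667° W.

40.8333° N, 69.1667° W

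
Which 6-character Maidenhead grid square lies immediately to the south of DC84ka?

Latitude subsquare a = 0; −1 → -1, wraps to 23 = x, carry into square.
Latitude square 4; −1 → 3.
The longitude characters are unchanged.

DC83kx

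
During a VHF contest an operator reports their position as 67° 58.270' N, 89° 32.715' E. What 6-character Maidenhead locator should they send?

Shift to the Maidenhead origin (180°W, 90°S): lon 269.5453, lat 157.9712.
Field: lon ⌊269.5453/20⌋ = 13 → N; lat ⌊157.9712/10⌋ = 15 → P.
Square: lon ⌊9.5453/2⌋ = 4; lat ⌊7.9712/1⌋ = 7.
Subsquare: lon ⌊1.5453/0.0833333⌋ = 18 → s; lat ⌊0.9712/0.0416667⌋ = 23 → x.

NP47sx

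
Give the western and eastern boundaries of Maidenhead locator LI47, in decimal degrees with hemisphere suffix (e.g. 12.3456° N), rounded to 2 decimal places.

Field L=11, I=8: +11·20° lon, +8·10° lat → SW at lon 40°, lat -10°.
Square 4, 7: +4·2° lon, +7·1° lat → SW at lon 48°, lat -3°.
Cell spans 2° lon × 1° lat.
west 48.00° E, east 50.00° E.

48.00° E, 50.00° E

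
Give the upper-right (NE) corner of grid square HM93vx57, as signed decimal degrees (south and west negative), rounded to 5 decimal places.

33.99167, -20.20000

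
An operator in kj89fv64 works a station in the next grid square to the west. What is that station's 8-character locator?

Longitude extended square 6; −1 → 5.
The latitude characters are unchanged.

KJ89fv54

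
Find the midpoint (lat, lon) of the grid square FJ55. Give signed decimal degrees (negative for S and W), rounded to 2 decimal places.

5.50, -69.00

Field F=5, J=9: +5·20° lon, +9·10° lat → SW at lon -80°, lat 0°.
Square 5, 5: +5·2° lon, +5·1° lat → SW at lon -70°, lat 5°.
Cell spans 2° lon × 1° lat. Centre is SW corner plus half of each.
latitude 5.50, longitude -69.00.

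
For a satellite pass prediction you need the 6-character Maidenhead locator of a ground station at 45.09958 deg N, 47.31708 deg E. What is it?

LN35pc

Offset from 180°W / 90°S: lon 227.3171°, lat 135.0996°.
Field: 227.3171/20 → 11 → L, 135.0996/10 → 13 → N; chars LN.
Square: 7.3171/2 → 3, 5.0996/1 → 5; chars 35.
Subsquare: 1.3171/0.0833333 → 15 → p, 0.0996/0.0416667 → 2 → c; chars pc.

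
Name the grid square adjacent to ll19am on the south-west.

LL09xl

Longitude subsquare a = 0; −1 → -1, wraps to 23 = x, carry into square.
Longitude square 1; −1 → 0.
Latitude subsquare m = 12; −1 → 11 = l.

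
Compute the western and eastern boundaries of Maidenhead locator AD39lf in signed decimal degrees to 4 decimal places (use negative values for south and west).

Field A=0, D=3: +0·20° lon, +3·10° lat → SW at lon -180°, lat -60°.
Square 3, 9: +3·2° lon, +9·1° lat → SW at lon -174°, lat -51°.
Subsquare l=11, f=5: +11·0.0833333° lon, +5·0.0416667° lat → SW at lon -173.083°, lat -50.7917°.
Cell spans 0.0833333° lon × 0.0416667° lat.
west -173.0833, east -173.0000.

-173.0833, -173.0000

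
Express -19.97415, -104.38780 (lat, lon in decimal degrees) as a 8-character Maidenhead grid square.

Shift to the Maidenhead origin (180°W, 90°S): lon 75.61220, lat 70.02585.
Field: 75.61220/20 → 3 → D, 70.02585/10 → 7 → H; chars DH.
Square: 15.61220/2 → 7, 0.02585/1 → 0; chars 70.
Subsquare: 1.61220/0.0833333 → 19 → t, 0.02585/0.0416667 → 0 → a; chars ta.
Extended square: 0.02887/0.00833333 → 3, 0.02585/0.00416667 → 6; chars 36.

DH70ta36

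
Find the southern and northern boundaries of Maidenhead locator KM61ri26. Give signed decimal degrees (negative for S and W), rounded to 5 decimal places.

Field K=10, M=12: +10·20° lon, +12·10° lat → SW at lon 20°, lat 30°.
Square 6, 1: +6·2° lon, +1·1° lat → SW at lon 32°, lat 31°.
Subsquare r=17, i=8: +17·0.0833333° lon, +8·0.0416667° lat → SW at lon 33.4167°, lat 31.3333°.
Extended square 2, 6: +2·0.00833333° lon, +6·0.00416667° lat → SW at lon 33.4333°, lat 31.3583°.
Cell spans 0.00833333° lon × 0.00416667° lat.
south 31.35833, north 31.36250.

31.35833, 31.36250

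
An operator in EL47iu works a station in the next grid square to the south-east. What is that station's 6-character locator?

Longitude subsquare i = 8; +1 → 9 = j.
Latitude subsquare u = 20; −1 → 19 = t.

EL47jt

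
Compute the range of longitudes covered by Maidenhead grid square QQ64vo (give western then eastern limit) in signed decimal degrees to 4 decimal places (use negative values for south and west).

Field Q=16, Q=16: +16·20° lon, +16·10° lat → SW at lon 140°, lat 70°.
Square 6, 4: +6·2° lon, +4·1° lat → SW at lon 152°, lat 74°.
Subsquare v=21, o=14: +21·0.0833333° lon, +14·0.0416667° lat → SW at lon 153.75°, lat 74.5833°.
Cell spans 0.0833333° lon × 0.0416667° lat.
west 153.7500, east 153.8333.

153.7500, 153.8333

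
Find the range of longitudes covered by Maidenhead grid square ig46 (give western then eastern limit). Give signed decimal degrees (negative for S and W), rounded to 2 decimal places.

-12.00, -10.00

Field I=8, G=6: +8·20° lon, +6·10° lat → SW at lon -20°, lat -30°.
Square 4, 6: +4·2° lon, +6·1° lat → SW at lon -12°, lat -24°.
Cell spans 2° lon × 1° lat.
west -12.00, east -10.00.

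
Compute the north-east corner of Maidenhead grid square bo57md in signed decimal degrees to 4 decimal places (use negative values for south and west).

57.1667, -148.9167

Field B=1, O=14: +1·20° lon, +14·10° lat → SW at lon -160°, lat 50°.
Square 5, 7: +5·2° lon, +7·1° lat → SW at lon -150°, lat 57°.
Subsquare m=12, d=3: +12·0.0833333° lon, +3·0.0416667° lat → SW at lon -149°, lat 57.125°.
Cell spans 0.0833333° lon × 0.0416667° lat. NE corner is SW corner plus one full cell.
latitude 57.1667, longitude -148.9167.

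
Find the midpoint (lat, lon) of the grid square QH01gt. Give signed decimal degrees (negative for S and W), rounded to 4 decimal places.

Field Q=16, H=7: +16·20° lon, +7·10° lat → SW at lon 140°, lat -20°.
Square 0, 1: +0·2° lon, +1·1° lat → SW at lon 140°, lat -19°.
Subsquare g=6, t=19: +6·0.0833333° lon, +19·0.0416667° lat → SW at lon 140.5°, lat -18.2083°.
Cell spans 0.0833333° lon × 0.0416667° lat. Centre is SW corner plus half of each.
latitude -18.1875, longitude 140.5417.

-18.1875, 140.5417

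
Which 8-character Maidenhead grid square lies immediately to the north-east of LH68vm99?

LH68wn00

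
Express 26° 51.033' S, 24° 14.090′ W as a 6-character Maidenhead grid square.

HG73vd

Offset from 180°W / 90°S: lon 155.7652°, lat 63.1495°.
Field: lon ⌊155.7652/20⌋ = 7 → H; lat ⌊63.1495/10⌋ = 6 → G.
Square: lon ⌊15.7652/2⌋ = 7; lat ⌊3.1495/1⌋ = 3.
Subsquare: lon ⌊1.7652/0.0833333⌋ = 21 → v; lat ⌊0.1495/0.0416667⌋ = 3 → d.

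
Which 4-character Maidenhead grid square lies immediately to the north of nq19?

NR10

Latitude square 9; +1 → 10, wraps to 0, carry into field.
Latitude field Q = 16; +1 → 17 = R.
The longitude characters are unchanged.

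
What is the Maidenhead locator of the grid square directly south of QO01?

QO00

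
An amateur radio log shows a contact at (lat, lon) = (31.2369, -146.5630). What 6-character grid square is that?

Offset from 180°W / 90°S: lon 33.4370°, lat 121.2369°.
Field: 33.4370/20 → 1 → B, 121.2369/10 → 12 → M; chars BM.
Square: 13.4370/2 → 6, 1.2369/1 → 1; chars 61.
Subsquare: 1.4370/0.0833333 → 17 → r, 0.2369/0.0416667 → 5 → f; chars rf.

BM61rf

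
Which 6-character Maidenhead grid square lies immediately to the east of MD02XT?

MD12at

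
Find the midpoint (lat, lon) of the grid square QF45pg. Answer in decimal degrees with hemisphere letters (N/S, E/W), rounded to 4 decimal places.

34.7292° S, 149.2917° E

Field Q=16, F=5: +16·20° lon, +5·10° lat → SW at lon 140°, lat -40°.
Square 4, 5: +4·2° lon, +5·1° lat → SW at lon 148°, lat -35°.
Subsquare p=15, g=6: +15·0.0833333° lon, +6·0.0416667° lat → SW at lon 149.25°, lat -34.75°.
Cell spans 0.0833333° lon × 0.0416667° lat. Centre is SW corner plus half of each.
latitude 34.7292° S, longitude 149.2917° E.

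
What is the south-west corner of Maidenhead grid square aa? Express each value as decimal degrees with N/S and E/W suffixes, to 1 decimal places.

90.0° S, 180.0° W

Field A=0, A=0: +0·20° lon, +0·10° lat → SW at lon -180°, lat -90°.
latitude 90.0° S, longitude 180.0° W.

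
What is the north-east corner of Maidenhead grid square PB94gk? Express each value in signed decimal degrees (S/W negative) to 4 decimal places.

Field P=15, B=1: +15·20° lon, +1·10° lat → SW at lon 120°, lat -80°.
Square 9, 4: +9·2° lon, +4·1° lat → SW at lon 138°, lat -76°.
Subsquare g=6, k=10: +6·0.0833333° lon, +10·0.0416667° lat → SW at lon 138.5°, lat -75.5833°.
Cell spans 0.0833333° lon × 0.0416667° lat. NE corner is SW corner plus one full cell.
latitude -75.5417, longitude 138.5833.

-75.5417, 138.5833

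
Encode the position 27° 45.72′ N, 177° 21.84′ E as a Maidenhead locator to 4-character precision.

Shift to the Maidenhead origin (180°W, 90°S): lon 357.36, lat 117.76.
Field (20°×10°, letters A–R): lon ⌊357.36/20⌋ = 17 → R; lat ⌊117.76/10⌋ = 11 → L.
Square (2°×1°, digits 0–9): lon ⌊17.36/2⌋ = 8; lat ⌊7.76/1⌋ = 7.

RL87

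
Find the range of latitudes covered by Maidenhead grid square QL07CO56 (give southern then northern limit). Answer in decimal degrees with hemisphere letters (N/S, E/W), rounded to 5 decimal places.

27.60833° N, 27.61250° N

Field Q=16, L=11: +16·20° lon, +11·10° lat → SW at lon 140°, lat 20°.
Square 0, 7: +0·2° lon, +7·1° lat → SW at lon 140°, lat 27°.
Subsquare c=2, o=14: +2·0.0833333° lon, +14·0.0416667° lat → SW at lon 140.167°, lat 27.5833°.
Extended square 5, 6: +5·0.00833333° lon, +6·0.00416667° lat → SW at lon 140.208°, lat 27.6083°.
Cell spans 0.00833333° lon × 0.00416667° lat.
south 27.60833° N, north 27.61250° N.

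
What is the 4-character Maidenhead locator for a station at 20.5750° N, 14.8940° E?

Shift to the Maidenhead origin (180°W, 90°S): lon 194.89, lat 110.58.
Field (20°×10°, letters A–R): 194.89/20 → 9 → J, 110.58/10 → 11 → L; chars JL.
Square (2°×1°, digits 0–9): 14.89/2 → 7, 0.58/1 → 0; chars 70.

JL70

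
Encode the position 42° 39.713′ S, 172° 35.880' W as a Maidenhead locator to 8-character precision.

AE37qi81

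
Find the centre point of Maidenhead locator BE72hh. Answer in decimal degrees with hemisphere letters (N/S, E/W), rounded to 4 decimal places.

47.6875° S, 145.3750° W

Field B=1, E=4: +1·20° lon, +4·10° lat → SW at lon -160°, lat -50°.
Square 7, 2: +7·2° lon, +2·1° lat → SW at lon -146°, lat -48°.
Subsquare h=7, h=7: +7·0.0833333° lon, +7·0.0416667° lat → SW at lon -145.417°, lat -47.7083°.
Cell spans 0.0833333° lon × 0.0416667° lat. Centre is SW corner plus half of each.
latitude 47.6875° S, longitude 145.3750° W.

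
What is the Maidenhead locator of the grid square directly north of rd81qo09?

RD81qp00

Latitude extended square 9; +1 → 10, wraps to 0, carry into subsquare.
Latitude subsquare o = 14; +1 → 15 = p.
The longitude characters are unchanged.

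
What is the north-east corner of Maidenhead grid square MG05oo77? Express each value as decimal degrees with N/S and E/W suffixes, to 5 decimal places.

Field M=12, G=6: +12·20° lon, +6·10° lat → SW at lon 60°, lat -30°.
Square 0, 5: +0·2° lon, +5·1° lat → SW at lon 60°, lat -25°.
Subsquare o=14, o=14: +14·0.0833333° lon, +14·0.0416667° lat → SW at lon 61.1667°, lat -24.4167°.
Extended square 7, 7: +7·0.00833333° lon, +7·0.00416667° lat → SW at lon 61.225°, lat -24.3875°.
Cell spans 0.00833333° lon × 0.00416667° lat. NE corner is SW corner plus one full cell.
latitude 24.38333° S, longitude 61.23333° E.

24.38333° S, 61.23333° E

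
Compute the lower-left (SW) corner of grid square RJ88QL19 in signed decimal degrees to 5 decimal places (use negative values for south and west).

8.49583, 177.34167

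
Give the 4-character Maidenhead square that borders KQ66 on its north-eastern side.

Longitude square 6; +1 → 7.
Latitude square 6; +1 → 7.

KQ77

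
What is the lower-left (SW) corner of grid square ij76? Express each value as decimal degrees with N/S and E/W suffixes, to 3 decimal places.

6.000° N, 6.000° W

Field I=8, J=9: +8·20° lon, +9·10° lat → SW at lon -20°, lat 0°.
Square 7, 6: +7·2° lon, +6·1° lat → SW at lon -6°, lat 6°.
latitude 6.000° N, longitude 6.000° W.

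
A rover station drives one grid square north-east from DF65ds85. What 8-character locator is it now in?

Longitude extended square 8; +1 → 9.
Latitude extended square 5; +1 → 6.

DF65ds96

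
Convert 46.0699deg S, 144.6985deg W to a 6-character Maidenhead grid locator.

Offset from 180°W / 90°S: lon 35.3015°, lat 43.9301°.
Field: lon ⌊35.3015/20⌋ = 1 → B; lat ⌊43.9301/10⌋ = 4 → E.
Square: lon ⌊15.3015/2⌋ = 7; lat ⌊3.9301/1⌋ = 3.
Subsquare: lon ⌊1.3015/0.0833333⌋ = 15 → p; lat ⌊0.9301/0.0416667⌋ = 22 → w.

BE73pw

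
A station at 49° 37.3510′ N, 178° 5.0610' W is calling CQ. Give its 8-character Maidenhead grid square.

AN09wo99

Shift to the Maidenhead origin (180°W, 90°S): lon 1.91565, lat 139.62252.
Field: 1.91565/20 → 0 → A, 139.62252/10 → 13 → N; chars AN.
Square: 1.91565/2 → 0, 9.62252/1 → 9; chars 09.
Subsquare: 1.91565/0.0833333 → 22 → w, 0.62252/0.0416667 → 14 → o; chars wo.
Extended square: 0.08232/0.00833333 → 9, 0.03918/0.00416667 → 9; chars 99.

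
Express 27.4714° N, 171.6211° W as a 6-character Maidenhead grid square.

AL47el

Add 180° to longitude and 90° to latitude: 8.3789, 117.4714.
Field: 8.3789/20 → 0 → A, 117.4714/10 → 11 → L; chars AL.
Square: 8.3789/2 → 4, 7.4714/1 → 7; chars 47.
Subsquare: 0.3789/0.0833333 → 4 → e, 0.4714/0.0416667 → 11 → l; chars el.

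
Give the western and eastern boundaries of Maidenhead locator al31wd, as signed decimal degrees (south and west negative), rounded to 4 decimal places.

-172.1667, -172.0833

Field A=0, L=11: +0·20° lon, +11·10° lat → SW at lon -180°, lat 20°.
Square 3, 1: +3·2° lon, +1·1° lat → SW at lon -174°, lat 21°.
Subsquare w=22, d=3: +22·0.0833333° lon, +3·0.0416667° lat → SW at lon -172.167°, lat 21.125°.
Cell spans 0.0833333° lon × 0.0416667° lat.
west -172.1667, east -172.0833.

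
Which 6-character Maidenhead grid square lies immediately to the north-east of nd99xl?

Longitude subsquare x = 23; +1 → 24, wraps to 0 = a, carry into square.
Longitude square 9; +1 → 10, wraps to 0, carry into field.
Longitude field N = 13; +1 → 14 = O.
Latitude subsquare l = 11; +1 → 12 = m.

OD09am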